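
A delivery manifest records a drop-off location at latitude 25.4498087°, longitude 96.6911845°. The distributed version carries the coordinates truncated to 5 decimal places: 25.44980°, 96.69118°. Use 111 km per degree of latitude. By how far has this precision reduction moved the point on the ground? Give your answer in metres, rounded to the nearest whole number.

1 metres

The latitude changed by +0.0000087° and the longitude by +0.0000045°.
North–south shift: 0.0000087 × 111000 = 0.9657 m.
E–W at 25.4498°: 0.0000045° × 111000 × cos 25.4498° = 0.0000045 × 111000 × 0.9030 ≈ 0.45103 m.
Combined displacement = (0.9657² + 0.45103²)^½ ≈ 1.06583 m.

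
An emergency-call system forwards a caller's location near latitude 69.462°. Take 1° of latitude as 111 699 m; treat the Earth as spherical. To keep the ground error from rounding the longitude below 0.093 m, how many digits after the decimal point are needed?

6 decimal places

At 69.462° one degree of longitude covers 111699 × cos 69.462° ≈ 111699 × 0.3508 ≈ 39187.2 m.
N decimal places → at most half a unit in the last place, 0.5 × 10⁻ᴺ° = 39187.2/2 × 10⁻ᴺ m.
Setting 19593.6 × 10⁻ᴺ ≤ 0.093 gives 10ᴺ ≥ 2.107e+05, i.e. N ≥ 5.32.
N = 5 would give 0.196 m (too coarse); N = 6 gives 0.0196 m ≤ 0.093 m.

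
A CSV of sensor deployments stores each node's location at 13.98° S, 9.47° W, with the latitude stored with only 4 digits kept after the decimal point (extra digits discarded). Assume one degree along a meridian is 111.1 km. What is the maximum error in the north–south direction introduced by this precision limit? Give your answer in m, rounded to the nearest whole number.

Truncating at 4 decimal places can drop up to a full unit in the last place, so the latitude may be off by as much as 0.0001°.
North–south distance: 0.0001° × 111100 m/° = 11.11 m.

11 m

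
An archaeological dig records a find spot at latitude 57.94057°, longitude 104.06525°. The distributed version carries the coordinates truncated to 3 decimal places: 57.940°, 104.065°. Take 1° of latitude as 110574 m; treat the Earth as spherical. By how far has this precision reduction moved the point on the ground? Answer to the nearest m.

65 m

Δlat = 57.94057 − 57.940 = +0.00057°; Δlon = 104.06525 − 104.065 = +0.00025°.
N–S: 0.00057° × 110574 m/° = 63.0272 m.
East–west at this latitude: 0.00025° × 110574 × cos 57.94° ≈ 0.00025 × 58693.5 = 14.6734 m.
Combined displacement = (63.0272² + 14.6734²)^½ ≈ 64.7127 m.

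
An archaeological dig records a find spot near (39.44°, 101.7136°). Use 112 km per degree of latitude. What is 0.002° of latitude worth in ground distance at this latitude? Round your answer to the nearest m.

224 m

0.002° × 112000 m/° = 224 m.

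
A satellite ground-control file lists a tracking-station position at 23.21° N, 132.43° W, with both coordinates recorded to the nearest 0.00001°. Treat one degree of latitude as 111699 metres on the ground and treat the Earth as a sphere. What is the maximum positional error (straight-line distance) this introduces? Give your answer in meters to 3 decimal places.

Rounding to 5 decimal places leaves each coordinate within ±5e-06° of the true value.
N–S: 5e-06° × 111699 m/° = 0.558495 m.
Longitude error → 5e-06 × 111699 × cos 23.21° = 5e-06 × 111699 × 0.9191 ≈ 0.513294 m.
Worst case both components are at the extreme and orthogonal: √(0.558495² + 0.513294²) ≈ 0.758543 m.

0.759 meters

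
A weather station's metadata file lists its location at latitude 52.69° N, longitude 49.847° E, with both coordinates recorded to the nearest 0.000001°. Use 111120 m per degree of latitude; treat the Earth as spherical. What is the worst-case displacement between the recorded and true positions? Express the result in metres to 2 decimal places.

0.06 metres

Rounding to 6 decimal places leaves each coordinate within ±5e-07° of the true value.
North–south component: 5e-07° × 111120 = 0.05556 m.
East–west component at 52.69°: 5e-07° × 111120 × cos 52.69° ≈ 5e-07 × 67352.9 ≈ 0.0336764 m.
The two errors are perpendicular, so the maximum displacement is √(0.05556² + 0.0336764²) ≈ 0.0649693 m.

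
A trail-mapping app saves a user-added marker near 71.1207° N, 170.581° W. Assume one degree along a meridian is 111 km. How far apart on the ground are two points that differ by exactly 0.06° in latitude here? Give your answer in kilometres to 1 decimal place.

Along a meridian 0.06° is 0.06 × 111000 = 6660 m.
That is 6660 m = 6.66 km.

6.7 kilometres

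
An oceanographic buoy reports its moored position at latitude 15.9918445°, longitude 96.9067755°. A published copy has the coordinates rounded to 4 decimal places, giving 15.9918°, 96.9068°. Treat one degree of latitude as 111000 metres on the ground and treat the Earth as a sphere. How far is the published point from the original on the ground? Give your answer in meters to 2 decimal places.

5.59 meters

Δlat = 15.9918445 − 15.9918 = +0.0000445°; Δlon = 96.9067755 − 96.9068 = -0.0000245°.
N–S: 0.0000445° × 111000 m/° = 4.9395 m.
E–W at 15.9918°: -0.0000245° × 111000 × cos 15.9918° = -0.0000245 × 111000 × 0.9613 ≈ -2.61426 m.
Distance: √(4.9395² + 2.61426²) ≈ 5.58865 m.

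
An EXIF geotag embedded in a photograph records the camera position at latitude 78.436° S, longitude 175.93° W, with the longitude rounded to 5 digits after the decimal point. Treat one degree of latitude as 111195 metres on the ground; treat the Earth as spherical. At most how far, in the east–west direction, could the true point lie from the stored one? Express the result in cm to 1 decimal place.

11.1 cm

Rounding to 5 decimal places leaves the longitude within ±5e-06° of the true value.
At latitude 78.436° a degree of longitude spans 111195 m × cos 78.436° = 111195 × 0.2005 ≈ 22290.4 m.
So at most 5e-06° × 22290.4 ≈ 0.111452 m east–west.
That is 0.111452 m = 11.145 cm.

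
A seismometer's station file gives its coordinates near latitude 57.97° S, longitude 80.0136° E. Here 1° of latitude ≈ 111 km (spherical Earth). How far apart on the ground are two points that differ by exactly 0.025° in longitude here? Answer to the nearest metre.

1472 metres

One degree of longitude here spans 111000 × cos 57.97° = 111000 × 0.5304 ≈ 58870.3 m; 0.025° of that is 1471.76 m.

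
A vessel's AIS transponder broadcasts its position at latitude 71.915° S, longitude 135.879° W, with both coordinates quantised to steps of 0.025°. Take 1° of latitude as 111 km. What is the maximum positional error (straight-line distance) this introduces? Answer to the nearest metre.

1453 metres

With a 0.025° grid the true value lies within half a step, ±0.025°/2 = ±0.0125°, of the stored one.
Latitude error → 0.0125 × 111000 = 1387.5 m along the meridian.
East–west component at 71.915°: 0.0125° × 111000 × cos 71.915° ≈ 0.0125 × 34457.5 ≈ 430.718 m.
Worst case both components are at the extreme and orthogonal: √(1387.5² + 430.718²) ≈ 1452.82 m.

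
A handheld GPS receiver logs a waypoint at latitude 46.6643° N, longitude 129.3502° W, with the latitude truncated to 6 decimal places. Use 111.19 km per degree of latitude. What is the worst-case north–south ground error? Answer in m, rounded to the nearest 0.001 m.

0.111 m

Truncating at 6 decimal places can drop up to a full unit in the last place, so the latitude may be off by as much as 1e-06°.
Along the meridian that is 1e-06° × 111190 m/° = 0.11119 m.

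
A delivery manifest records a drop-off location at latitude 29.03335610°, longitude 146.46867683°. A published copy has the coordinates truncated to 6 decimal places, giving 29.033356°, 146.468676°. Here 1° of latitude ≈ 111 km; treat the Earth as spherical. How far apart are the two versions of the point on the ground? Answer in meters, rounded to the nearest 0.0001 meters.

0.0813 meters

Δlat = 29.03335610 − 29.033356 = +0.00000010°; Δlon = 146.46867683 − 146.468676 = +0.00000083°.
North–south shift: 0.00000010 × 111000 = 0.0111 m.
East–west at this latitude: 0.00000083° × 111000 × cos 29.0334° ≈ 0.00000083 × 97051.4 = 0.0805527 m.
Combined displacement = (0.0111² + 0.0805527²)^½ ≈ 0.0813139 m.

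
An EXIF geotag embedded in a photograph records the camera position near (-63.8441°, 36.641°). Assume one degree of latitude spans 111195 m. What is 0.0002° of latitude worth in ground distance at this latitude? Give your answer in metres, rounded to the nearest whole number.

22 metres

0.0002° × 111195 m/° = 22.239 m.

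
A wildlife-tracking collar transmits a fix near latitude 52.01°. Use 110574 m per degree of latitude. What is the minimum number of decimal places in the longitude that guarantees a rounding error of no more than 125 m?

3 decimal places

At 52.01° one degree of longitude covers 110574 × cos 52.01° ≈ 110574 × 0.6155 ≈ 68060.9 m.
N decimal places → at most half a unit in the last place, 0.5 × 10⁻ᴺ° = 68060.9/2 × 10⁻ᴺ m.
Setting 34030.5 × 10⁻ᴺ ≤ 125 gives 10ᴺ ≥ 272.2, i.e. N ≥ 2.43.
N = 2 would give 340 m (too coarse); N = 3 gives 34 m ≤ 125 m.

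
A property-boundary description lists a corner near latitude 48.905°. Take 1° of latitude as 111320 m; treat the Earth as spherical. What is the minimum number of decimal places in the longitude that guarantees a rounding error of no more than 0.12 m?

At 48.905° one degree of longitude covers 111320 × cos 48.905° ≈ 111320 × 0.6573 ≈ 73171.7 m.
Rounding to N decimal places gives at most 0.5 × 10⁻ᴺ degrees of error, i.e. 0.5 × 10⁻ᴺ × 73171.7 m.
Setting 36585.8 × 10⁻ᴺ ≤ 0.12 gives 10ᴺ ≥ 3.049e+05, i.e. N ≥ 5.48.
N = 5 would give 0.366 m (too coarse); N = 6 gives 0.0366 m ≤ 0.12 m.

6 decimal places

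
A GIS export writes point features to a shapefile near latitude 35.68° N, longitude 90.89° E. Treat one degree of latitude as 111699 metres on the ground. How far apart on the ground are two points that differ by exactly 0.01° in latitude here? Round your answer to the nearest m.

Along a meridian 0.01° is 0.01 × 111699 = 1116.99 m.

1117 m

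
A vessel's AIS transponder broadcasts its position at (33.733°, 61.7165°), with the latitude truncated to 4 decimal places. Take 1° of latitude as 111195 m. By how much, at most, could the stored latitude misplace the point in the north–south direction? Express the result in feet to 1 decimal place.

Truncating at 4 decimal places can drop up to a full unit in the last place, so the latitude may be off by as much as 0.0001°.
North–south distance: 0.0001° × 111195 m/° = 11.1195 m.
Converting: 11.1195 m × 3.2808 ft/m ≈ 36.481 ft.

36.5 feet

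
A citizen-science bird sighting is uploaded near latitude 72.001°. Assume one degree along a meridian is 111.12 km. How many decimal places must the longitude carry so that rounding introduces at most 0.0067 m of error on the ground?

7

At 72.001° one degree of longitude covers 111120 × cos 72.001° ≈ 111120 × 0.3090 ≈ 34336.1 m.
N decimal places → at most half a unit in the last place, 0.5 × 10⁻ᴺ° = 34336.1/2 × 10⁻ᴺ m.
Need 0.5 × 34336.1 × 10⁻ᴺ ≤ 0.0067 → 10⁻ᴺ ≤ 3.903e-07, so N ≥ 6.41.
N = 6 would give 0.0172 m (too coarse); N = 7 gives 0.00172 m ≤ 0.0067 m.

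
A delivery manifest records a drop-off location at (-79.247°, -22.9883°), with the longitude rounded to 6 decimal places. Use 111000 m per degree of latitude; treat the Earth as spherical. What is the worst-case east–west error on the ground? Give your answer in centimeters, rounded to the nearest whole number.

Rounding to 6 decimal places leaves the longitude within ±5e-07° of the true value.
Parallels shrink by cos φ, so at 79.247° a degree of longitude is 111000 × 0.1866 ≈ 20709.9 m.
East–west error: 5e-07° × 20709.9 m/° ≈ 0.0103549 m.
That is 0.0103549 m = 1.0355 cm.

1 centimeters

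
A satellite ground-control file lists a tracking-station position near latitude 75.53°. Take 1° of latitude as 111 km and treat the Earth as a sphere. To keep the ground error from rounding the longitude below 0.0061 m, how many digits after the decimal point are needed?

7

At 75.53° one degree of longitude covers 111000 × cos 75.53° ≈ 111000 × 0.2499 ≈ 27735.9 m.
With N decimal places the half-ulp bound is 0.5·10⁻ᴺ°, or 0.5·10⁻ᴺ × 27735.9 m on the ground.
Need 0.5 × 27735.9 × 10⁻ᴺ ≤ 0.0061 → 10⁻ᴺ ≤ 4.399e-07, so N ≥ 6.36.
So 7 decimal places suffice (0.00139 m); 6 would allow up to 0.0139 m.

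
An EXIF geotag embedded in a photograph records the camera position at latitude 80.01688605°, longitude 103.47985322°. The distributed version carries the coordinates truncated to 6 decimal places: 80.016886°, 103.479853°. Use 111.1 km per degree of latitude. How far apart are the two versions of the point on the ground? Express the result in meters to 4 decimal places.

The latitude changed by +0.00000005° and the longitude by +0.00000022°.
N–S: 0.00000005° × 111100 m/° = 0.005555 m.
East–west at this latitude: 0.00000022° × 111100 × cos 80.0169° ≈ 0.00000022 × 19260.1 = 0.00423721 m.
Distance: √(0.005555² + 0.00423721²) ≈ 0.00698656 m.

0.0070 meters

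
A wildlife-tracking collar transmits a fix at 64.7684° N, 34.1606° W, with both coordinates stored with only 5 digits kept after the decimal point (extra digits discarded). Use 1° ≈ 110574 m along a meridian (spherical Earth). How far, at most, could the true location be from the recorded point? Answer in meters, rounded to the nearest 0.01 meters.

1.20 meters

Truncating at 5 decimal places can drop up to a full unit in the last place, so each coordinate may be off by as much as 1e-05°.
Latitude error → 1e-05 × 110574 = 1.10574 m along the meridian.
East–west component at 64.7684°: 1e-05° × 110574 × cos 64.7684° ≈ 1e-05 × 47135.3 ≈ 0.471353 m.
The two errors are perpendicular, so the maximum displacement is √(1.10574² + 0.471353²) ≈ 1.20201 m.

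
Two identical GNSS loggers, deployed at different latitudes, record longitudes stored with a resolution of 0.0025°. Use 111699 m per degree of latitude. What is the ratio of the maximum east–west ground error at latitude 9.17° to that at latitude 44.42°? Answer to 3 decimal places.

1.382

With a 0.0025° grid the true value lies within half a step, ±0.0025°/2 = ±0.00125°, of the stored one.
At 9.17°: 0.00125° × 111699 × cos 9.17° = 0.00125 × 111699 × 0.9872 ≈ 137.84 m.
At 44.42°: 0.00125° × 111699 × cos 44.42° = 0.00125 × 111699 × 0.7142 ≈ 99.723 m.
The ratio reduces to cos 9.17° / cos 44.42° = 0.9872/0.7142 ≈ 1.3822.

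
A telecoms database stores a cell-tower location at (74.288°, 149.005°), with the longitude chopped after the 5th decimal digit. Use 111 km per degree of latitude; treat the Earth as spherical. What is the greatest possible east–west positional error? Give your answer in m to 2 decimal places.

Truncating at 5 decimal places can drop up to a full unit in the last place, so the longitude may be off by as much as 1e-05°.
Parallels shrink by cos φ, so at 74.288° a degree of longitude is 111000 × 0.2708 ≈ 30059 m.
So at most 1e-05° × 30059 ≈ 0.30059 m east–west.

0.30 m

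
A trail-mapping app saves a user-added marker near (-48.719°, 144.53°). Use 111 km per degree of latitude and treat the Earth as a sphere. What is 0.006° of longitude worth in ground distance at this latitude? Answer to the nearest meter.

0.006° of longitude at 48.719° is 0.006 × 111000 × cos 48.719° ≈ 0.006 × 73232.5 = 439.395 m.

439 meters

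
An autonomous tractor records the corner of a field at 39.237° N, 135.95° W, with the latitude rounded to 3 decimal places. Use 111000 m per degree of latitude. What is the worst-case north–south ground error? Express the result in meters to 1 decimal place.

55.5 meters

Rounding to 3 decimal places leaves the latitude within ±0.0005° of the true value.
So the N–S error is at most 0.0005 × 111000 = 55.5 m.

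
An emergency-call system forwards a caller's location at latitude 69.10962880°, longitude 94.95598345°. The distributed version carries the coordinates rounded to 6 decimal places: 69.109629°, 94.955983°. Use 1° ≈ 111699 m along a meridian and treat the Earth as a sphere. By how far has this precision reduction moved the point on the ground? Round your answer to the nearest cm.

The latitude changed by -0.00000020° and the longitude by +0.00000045°.
North–south shift: -0.00000020 × 111699 = -0.0223398 m.
East–west at this latitude: 0.00000045° × 111699 × cos 69.1096° ≈ 0.00000045 × 39829.7 = 0.0179234 m.
Combined displacement = (0.0223398² + 0.0179234²)^½ ≈ 0.0286411 m.
That is 0.0286411 m = 2.8641 cm.

3 cm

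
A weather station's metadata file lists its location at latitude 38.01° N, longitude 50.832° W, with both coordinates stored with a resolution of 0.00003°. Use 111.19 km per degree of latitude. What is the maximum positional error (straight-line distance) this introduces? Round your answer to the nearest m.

2 m

With a 0.00003° grid the true value lies within half a step, ±0.00003°/2 = ±1.5e-05°, of the stored one.
N–S: 1.5e-05° × 111190 m/° = 1.66785 m.
E–W at 38.01°: 1.5e-05° × 111190 × cos 38.01° = 1.5e-05 × 111190 × 0.7879 ≈ 1.3141 m.
Worst case both components are at the extreme and orthogonal: √(1.66785² + 1.3141²) ≈ 2.12335 m.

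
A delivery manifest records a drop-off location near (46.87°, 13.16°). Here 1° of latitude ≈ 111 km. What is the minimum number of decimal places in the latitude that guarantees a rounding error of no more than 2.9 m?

One degree of latitude covers 111000 m.
N decimal places → at most half a unit in the last place, 0.5 × 10⁻ᴺ° = 111000/2 × 10⁻ᴺ m.
Need 0.5 × 111000 × 10⁻ᴺ ≤ 2.9 → 10⁻ᴺ ≤ 5.225e-05, so N ≥ 4.28.
At 4 places the error can reach 5.55 m, but 5 places keeps it to 0.555 m.

5 decimal places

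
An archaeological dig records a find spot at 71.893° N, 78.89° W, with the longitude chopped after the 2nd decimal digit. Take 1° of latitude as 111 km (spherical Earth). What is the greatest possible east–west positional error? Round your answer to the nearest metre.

Truncating at 2 decimal places can drop up to a full unit in the last place, so the longitude may be off by as much as 0.01°.
One degree of longitude at 71.893° is 111000 × cos 71.893° ≈ 111000 × 0.3108 = 34498 m.
East–west error: 0.01° × 34498 m/° ≈ 344.98 m.

345 metres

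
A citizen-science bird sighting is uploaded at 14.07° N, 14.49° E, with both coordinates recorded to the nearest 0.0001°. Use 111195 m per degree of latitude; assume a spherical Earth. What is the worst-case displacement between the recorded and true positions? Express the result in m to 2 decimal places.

Rounding to 4 decimal places leaves each coordinate within ±5e-05° of the true value.
Latitude error → 5e-05 × 111195 = 5.55975 m along the meridian.
E–W at 14.07°: 5e-05° × 111195 × cos 14.07° = 5e-05 × 111195 × 0.9700 ≈ 5.39295 m.
Worst case both components are at the extreme and orthogonal: √(5.55975² + 5.39295²) ≈ 7.74563 m.

7.75 m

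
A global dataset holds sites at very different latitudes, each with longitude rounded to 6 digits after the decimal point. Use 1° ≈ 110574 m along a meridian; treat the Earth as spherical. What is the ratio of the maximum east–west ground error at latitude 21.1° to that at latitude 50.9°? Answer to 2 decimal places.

Rounding to 6 decimal places leaves the longitude within ±5e-07° of the true value.
Error at 21.1° = 5e-07° × 110574 × cos 21.1° ≈ 0.055287 × 0.9330 = 0.05158 m.
Error at 50.9° = 5e-07° × 110574 × cos 50.9° ≈ 0.055287 × 0.6307 = 0.034868 m.
The ratio reduces to cos 21.1° / cos 50.9° = 0.9330/0.6307 ≈ 1.4793.

1.48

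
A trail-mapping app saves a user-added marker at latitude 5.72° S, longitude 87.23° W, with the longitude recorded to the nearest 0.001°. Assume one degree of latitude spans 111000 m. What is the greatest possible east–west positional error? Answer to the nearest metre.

55 metres

Rounding to 3 decimal places leaves the longitude within ±0.0005° of the true value.
One degree of longitude at 5.72° is 111000 × cos 5.72° ≈ 111000 × 0.9950 = 110447 m.
So at most 0.0005° × 110447 ≈ 55.2237 m east–west.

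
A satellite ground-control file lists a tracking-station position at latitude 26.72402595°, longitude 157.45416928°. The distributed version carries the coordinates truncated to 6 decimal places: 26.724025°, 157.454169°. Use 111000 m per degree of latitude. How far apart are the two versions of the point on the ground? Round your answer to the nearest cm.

The latitude changed by +0.00000095° and the longitude by +0.00000028°.
North–south shift: 0.00000095 × 111000 = 0.10545 m.
E–W at 26.724°: 0.00000028° × 111000 × cos 26.724° = 0.00000028 × 111000 × 0.8932 ≈ 0.0277601 m.
Distance: √(0.10545² + 0.0277601²) ≈ 0.109043 m.
That is 0.109043 m = 10.904 cm.

11 cm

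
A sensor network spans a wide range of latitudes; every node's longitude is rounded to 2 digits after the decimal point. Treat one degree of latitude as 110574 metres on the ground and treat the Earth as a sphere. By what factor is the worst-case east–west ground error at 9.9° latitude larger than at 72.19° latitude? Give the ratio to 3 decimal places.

3.221

Rounding to 2 decimal places leaves the longitude within ±0.005° of the true value.
Error at 9.9° = 0.005° × 110574 × cos 9.9° ≈ 552.87 × 0.9851 = 544.64 m.
At 72.19°: 0.005° × 110574 × cos 72.19° = 0.005 × 110574 × 0.3059 ≈ 169.1 m.
Ratio: 544.64 / 169.1 = cos 9.9° / cos 72.19° ≈ 3.2208.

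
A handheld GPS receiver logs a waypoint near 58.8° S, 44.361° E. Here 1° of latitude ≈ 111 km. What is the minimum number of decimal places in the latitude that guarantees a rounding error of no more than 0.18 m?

6

One degree of latitude covers 111000 m.
With N decimal places the half-ulp bound is 0.5·10⁻ᴺ°, or 0.5·10⁻ᴺ × 111000 m on the ground.
Setting 55500 × 10⁻ᴺ ≤ 0.18 gives 10ᴺ ≥ 3.083e+05, i.e. N ≥ 5.49.
N = 5 would give 0.555 m (too coarse); N = 6 gives 0.0555 m ≤ 0.18 m.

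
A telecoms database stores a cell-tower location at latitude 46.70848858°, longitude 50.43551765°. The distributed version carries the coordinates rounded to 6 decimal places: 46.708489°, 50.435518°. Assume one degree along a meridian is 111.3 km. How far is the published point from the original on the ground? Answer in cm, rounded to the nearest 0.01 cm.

5.38 cm

Δlat = 46.70848858 − 46.708489 = -0.00000042°; Δlon = 50.43551765 − 50.435518 = -0.00000035°.
North–south shift: -0.00000042 × 111300 = -0.046746 m.
East–west at this latitude: -0.00000035° × 111300 × cos 46.7085° ≈ -0.00000035 × 76319.6 = -0.0267119 m.
Distance: √(0.046746² + 0.0267119²) ≈ 0.0538397 m.
That is 0.0538397 m = 5.384 cm.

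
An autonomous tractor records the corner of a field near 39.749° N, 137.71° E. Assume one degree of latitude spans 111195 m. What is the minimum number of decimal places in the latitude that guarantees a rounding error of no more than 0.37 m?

One degree of latitude covers 111195 m.
With N decimal places the half-ulp bound is 0.5·10⁻ᴺ°, or 0.5·10⁻ᴺ × 111195 m on the ground.
Need 0.5 × 111195 × 10⁻ᴺ ≤ 0.37 → 10⁻ᴺ ≤ 6.655e-06, so N ≥ 5.18.
At 5 places the error can reach 0.556 m, but 6 places keeps it to 0.0556 m.

6 decimal places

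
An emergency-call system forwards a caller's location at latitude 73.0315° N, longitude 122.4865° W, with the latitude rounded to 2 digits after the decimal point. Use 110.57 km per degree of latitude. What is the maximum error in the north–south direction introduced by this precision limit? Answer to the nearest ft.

1814 ft

Rounding to 2 decimal places leaves the latitude within ±0.005° of the true value.
So the N–S error is at most 0.005 × 110570 = 552.85 m.
In feet: 552.85 m ÷ 0.3048 ≈ 1813.8 ft.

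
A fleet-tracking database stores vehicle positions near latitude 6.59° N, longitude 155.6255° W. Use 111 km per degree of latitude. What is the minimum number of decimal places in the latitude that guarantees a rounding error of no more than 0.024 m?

One degree of latitude covers 111000 m.
Rounding to N decimal places gives at most 0.5 × 10⁻ᴺ degrees of error, i.e. 0.5 × 10⁻ᴺ × 111000 m.
Need 0.5 × 111000 × 10⁻ᴺ ≤ 0.024 → 10⁻ᴺ ≤ 4.324e-07, so N ≥ 6.36.
At 6 places the error can reach 0.0555 m, but 7 places keeps it to 0.00555 m.

7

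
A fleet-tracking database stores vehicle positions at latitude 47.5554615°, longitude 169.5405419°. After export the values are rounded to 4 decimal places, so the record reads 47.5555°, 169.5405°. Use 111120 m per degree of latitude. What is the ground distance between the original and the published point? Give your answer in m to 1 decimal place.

5.3 m

The latitude changed by -0.0000385° and the longitude by +0.0000419°.
N–S: -0.0000385° × 111120 m/° = -4.27812 m.
E–W at 47.5555°: 0.0000419° × 111120 × cos 47.5555° = 0.0000419 × 111120 × 0.6749 ≈ 3.14217 m.
Distance: √(4.27812² + 3.14217²) ≈ 5.30807 m.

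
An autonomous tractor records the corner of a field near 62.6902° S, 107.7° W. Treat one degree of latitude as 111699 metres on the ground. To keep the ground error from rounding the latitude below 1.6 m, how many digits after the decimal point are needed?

One degree of latitude covers 111699 m.
With N decimal places the half-ulp bound is 0.5·10⁻ᴺ°, or 0.5·10⁻ᴺ × 111699 m on the ground.
Setting 55849.5 × 10⁻ᴺ ≤ 1.6 gives 10ᴺ ≥ 3.491e+04, i.e. N ≥ 4.54.
N = 4 would give 5.58 m (too coarse); N = 5 gives 0.558 m ≤ 1.6 m.

5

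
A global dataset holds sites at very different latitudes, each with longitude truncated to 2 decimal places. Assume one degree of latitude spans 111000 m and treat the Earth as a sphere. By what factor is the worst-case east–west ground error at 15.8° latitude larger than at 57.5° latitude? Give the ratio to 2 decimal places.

Truncating at 2 decimal places can drop up to a full unit in the last place, so the longitude may be off by as much as 0.01°.
Error at 15.8° = 0.01° × 111000 × cos 15.8° ≈ 1110 × 0.9622 = 1068.1 m.
Error at 57.5° = 0.01° × 111000 × cos 57.5° ≈ 1110 × 0.5373 = 596.4 m.
The ratio reduces to cos 15.8° / cos 57.5° = 0.9622/0.5373 ≈ 1.7908.

1.79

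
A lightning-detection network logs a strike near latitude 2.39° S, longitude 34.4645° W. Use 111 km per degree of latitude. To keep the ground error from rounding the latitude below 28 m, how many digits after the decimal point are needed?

One degree of latitude covers 111000 m.
Rounding to N decimal places gives at most 0.5 × 10⁻ᴺ degrees of error, i.e. 0.5 × 10⁻ᴺ × 111000 m.
Need 0.5 × 111000 × 10⁻ᴺ ≤ 28 → 10⁻ᴺ ≤ 5.045e-04, so N ≥ 3.30.
So 4 decimal places suffice (5.55 m); 3 would allow up to 55.5 m.

4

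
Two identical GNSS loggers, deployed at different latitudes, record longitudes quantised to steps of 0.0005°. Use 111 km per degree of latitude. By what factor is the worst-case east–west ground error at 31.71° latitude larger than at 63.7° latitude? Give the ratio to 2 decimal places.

1.92

With a 0.0005° grid the true value lies within half a step, ±0.0005°/2 = ±0.00025°, of the stored one.
At 31.71°: 0.00025° × 111000 × cos 31.71° = 0.00025 × 111000 × 0.8507 ≈ 23.607 m.
Error at 63.7° = 0.00025° × 111000 × cos 63.7° ≈ 27.75 × 0.4431 = 12.295 m.
The ratio reduces to cos 31.71° / cos 63.7° = 0.8507/0.4431 ≈ 1.9201.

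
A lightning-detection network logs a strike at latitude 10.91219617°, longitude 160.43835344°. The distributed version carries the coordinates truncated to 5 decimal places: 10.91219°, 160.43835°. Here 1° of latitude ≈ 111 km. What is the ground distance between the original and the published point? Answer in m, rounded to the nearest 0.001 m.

0.781 m

The latitude changed by +0.00000617° and the longitude by +0.00000344°.
North–south shift: 0.00000617 × 111000 = 0.68487 m.
East–west at this latitude: 0.00000344° × 111000 × cos 10.9122° ≈ 0.00000344 × 108993 = 0.374936 m.
Combined displacement = (0.68487² + 0.374936²)^½ ≈ 0.780784 m.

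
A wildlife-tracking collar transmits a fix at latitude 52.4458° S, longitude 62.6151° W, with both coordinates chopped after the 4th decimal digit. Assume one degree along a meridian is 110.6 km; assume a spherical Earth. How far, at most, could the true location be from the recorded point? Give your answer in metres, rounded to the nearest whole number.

Truncating at 4 decimal places can drop up to a full unit in the last place, so each coordinate may be off by as much as 0.0001°.
North–south component: 0.0001° × 110600 = 11.06 m.
E–W at 52.4458°: 0.0001° × 110600 × cos 52.4458° = 0.0001 × 110600 × 0.6095 ≈ 6.7412 m.
Combining orthogonally: (11.06² + 6.7412²)^½ ≈ 12.9525 m.

13 metres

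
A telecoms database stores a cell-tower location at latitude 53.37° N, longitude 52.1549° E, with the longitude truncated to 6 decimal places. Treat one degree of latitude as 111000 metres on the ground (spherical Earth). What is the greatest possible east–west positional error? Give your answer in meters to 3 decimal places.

0.066 meters

Truncating at 6 decimal places can drop up to a full unit in the last place, so the longitude may be off by as much as 1e-06°.
One degree of longitude at 53.37° is 111000 × cos 53.37° ≈ 111000 × 0.5966 = 66227.6 m.
East–west error: 1e-06° × 66227.6 m/° ≈ 0.0662276 m.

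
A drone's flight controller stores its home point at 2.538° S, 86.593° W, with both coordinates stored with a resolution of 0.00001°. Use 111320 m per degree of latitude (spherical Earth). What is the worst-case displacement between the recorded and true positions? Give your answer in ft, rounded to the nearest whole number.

3 ft

With a 0.00001° grid the true value lies within half a step, ±0.00001°/2 = ±5e-06°, of the stored one.
North–south component: 5e-06° × 111320 = 0.5566 m.
Longitude error → 5e-06 × 111320 × cos 2.538° = 5e-06 × 111320 × 0.9990 ≈ 0.556054 m.
The two errors are perpendicular, so the maximum displacement is √(0.5566² + 0.556054²) ≈ 0.786765 m.
Converting: 0.786765 m × 3.2808 ft/m ≈ 2.5813 ft.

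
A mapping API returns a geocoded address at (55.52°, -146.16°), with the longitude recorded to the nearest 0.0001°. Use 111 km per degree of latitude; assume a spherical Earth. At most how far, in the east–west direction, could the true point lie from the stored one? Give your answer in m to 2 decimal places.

Rounding to 4 decimal places leaves the longitude within ±5e-05° of the true value.
One degree of longitude at 55.52° is 111000 × cos 55.52° ≈ 111000 × 0.5661 = 62839.2 m.
East–west error: 5e-05° × 62839.2 m/° ≈ 3.14196 m.

3.14 m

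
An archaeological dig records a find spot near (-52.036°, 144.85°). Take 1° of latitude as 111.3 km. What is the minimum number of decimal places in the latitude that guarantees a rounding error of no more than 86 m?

One degree of latitude covers 111300 m.
With N decimal places the half-ulp bound is 0.5·10⁻ᴺ°, or 0.5·10⁻ᴺ × 111300 m on the ground.
Setting 55650 × 10⁻ᴺ ≤ 86 gives 10ᴺ ≥ 647.1, i.e. N ≥ 2.81.
So 3 decimal places suffice (55.6 m); 2 would allow up to 556 m.

3 decimal places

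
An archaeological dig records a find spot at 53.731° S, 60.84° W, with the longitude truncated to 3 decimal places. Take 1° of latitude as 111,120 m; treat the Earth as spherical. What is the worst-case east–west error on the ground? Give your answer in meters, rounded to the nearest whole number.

Truncating at 3 decimal places can drop up to a full unit in the last place, so the longitude may be off by as much as 0.001°.
Parallels shrink by cos φ, so at 53.731° a degree of longitude is 111120 × 0.5916 ≈ 65736 m.
East–west error: 0.001° × 65736 m/° ≈ 65.736 m.

66 meters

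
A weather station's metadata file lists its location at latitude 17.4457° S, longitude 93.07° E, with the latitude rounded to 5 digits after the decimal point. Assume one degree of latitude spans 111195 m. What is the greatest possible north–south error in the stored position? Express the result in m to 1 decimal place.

0.6 m

Rounding to 5 decimal places leaves the latitude within ±5e-06° of the true value.
North–south distance: 5e-06° × 111195 m/° = 0.555975 m.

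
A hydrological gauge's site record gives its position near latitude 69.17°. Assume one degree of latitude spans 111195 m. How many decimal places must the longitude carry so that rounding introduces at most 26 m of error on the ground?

3 decimal places

At 69.17° one degree of longitude covers 111195 × cos 69.17° ≈ 111195 × 0.3556 ≈ 39540.5 m.
N decimal places → at most half a unit in the last place, 0.5 × 10⁻ᴺ° = 39540.5/2 × 10⁻ᴺ m.
Need 0.5 × 39540.5 × 10⁻ᴺ ≤ 26 → 10⁻ᴺ ≤ 1.315e-03, so N ≥ 2.88.
So 3 decimal places suffice (19.8 m); 2 would allow up to 198 m.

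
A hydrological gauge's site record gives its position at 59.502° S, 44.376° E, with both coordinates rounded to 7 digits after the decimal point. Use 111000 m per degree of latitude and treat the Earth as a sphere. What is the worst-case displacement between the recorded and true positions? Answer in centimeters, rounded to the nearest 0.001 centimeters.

Rounding to 7 decimal places leaves each coordinate within ±5e-08° of the true value.
Latitude error → 5e-08 × 111000 = 0.00555 m along the meridian.
East–west component at 59.502°: 5e-08° × 111000 × cos 59.502° ≈ 5e-08 × 56333.4 ≈ 0.00281667 m.
The two errors are perpendicular, so the maximum displacement is √(0.00555² + 0.00281667²) ≈ 0.00622384 m.
That is 0.00622384 m = 0.62238 cm.

0.622 centimeters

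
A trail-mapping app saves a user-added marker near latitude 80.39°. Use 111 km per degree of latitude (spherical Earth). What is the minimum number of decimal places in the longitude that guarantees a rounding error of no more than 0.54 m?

At 80.39° one degree of longitude covers 111000 × cos 80.39° ≈ 111000 × 0.1669 ≈ 18530.4 m.
N decimal places → at most half a unit in the last place, 0.5 × 10⁻ᴺ° = 18530.4/2 × 10⁻ᴺ m.
Need 0.5 × 18530.4 × 10⁻ᴺ ≤ 0.54 → 10⁻ᴺ ≤ 5.828e-05, so N ≥ 4.23.
So 5 decimal places suffice (0.0927 m); 4 would allow up to 0.927 m.

5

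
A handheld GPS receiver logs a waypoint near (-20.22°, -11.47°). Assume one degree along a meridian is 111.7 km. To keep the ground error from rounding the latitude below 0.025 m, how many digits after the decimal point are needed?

7

One degree of latitude covers 111700 m.
N decimal places → at most half a unit in the last place, 0.5 × 10⁻ᴺ° = 111700/2 × 10⁻ᴺ m.
Setting 55850 × 10⁻ᴺ ≤ 0.025 gives 10ᴺ ≥ 2.234e+06, i.e. N ≥ 6.35.
At 6 places the error can reach 0.0558 m, but 7 places keeps it to 0.00558 m.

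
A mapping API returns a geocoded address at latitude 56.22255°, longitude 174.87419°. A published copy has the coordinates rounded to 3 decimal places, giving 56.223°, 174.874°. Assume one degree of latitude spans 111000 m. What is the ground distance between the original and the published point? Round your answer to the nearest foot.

The latitude changed by -0.00045° and the longitude by +0.00019°.
N–S: -0.00045° × 111000 m/° = -49.95 m.
E–W at 56.223°: 0.00019° × 111000 × cos 56.223° = 0.00019 × 111000 × 0.5560 ≈ 11.7252 m.
Combined displacement = (49.95² + 11.7252²)^½ ≈ 51.3077 m.
In feet: 51.3077 m ÷ 0.3048 ≈ 168.33 ft.

168 feet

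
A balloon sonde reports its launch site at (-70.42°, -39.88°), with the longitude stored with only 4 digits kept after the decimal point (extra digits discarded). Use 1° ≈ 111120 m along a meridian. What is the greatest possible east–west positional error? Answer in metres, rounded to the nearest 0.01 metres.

Truncating at 4 decimal places can drop up to a full unit in the last place, so the longitude may be off by as much as 0.0001°.
One degree of longitude at 70.42° is 111120 × cos 70.42° ≈ 111120 × 0.3351 = 37238.8 m.
East–west error: 0.0001° × 37238.8 m/° ≈ 3.72388 m.

3.72 metres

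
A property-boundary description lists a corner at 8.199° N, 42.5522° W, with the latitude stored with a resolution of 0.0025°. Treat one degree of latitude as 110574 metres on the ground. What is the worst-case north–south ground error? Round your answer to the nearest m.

138 m

With a 0.0025° grid the true value lies within half a step, ±0.0025°/2 = ±0.00125°, of the stored one.
Along the meridian that is 0.00125° × 110574 m/° = 138.218 m.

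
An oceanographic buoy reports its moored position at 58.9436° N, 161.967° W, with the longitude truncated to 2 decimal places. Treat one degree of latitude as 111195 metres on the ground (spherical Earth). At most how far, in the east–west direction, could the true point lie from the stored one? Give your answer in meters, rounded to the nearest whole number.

Truncating at 2 decimal places can drop up to a full unit in the last place, so the longitude may be off by as much as 0.01°.
Parallels shrink by cos φ, so at 58.9436° a degree of longitude is 111195 × 0.5159 ≈ 57363.5 m.
Maximum E–W displacement: 0.01 × 57363.5 = 573.635 m.

574 meters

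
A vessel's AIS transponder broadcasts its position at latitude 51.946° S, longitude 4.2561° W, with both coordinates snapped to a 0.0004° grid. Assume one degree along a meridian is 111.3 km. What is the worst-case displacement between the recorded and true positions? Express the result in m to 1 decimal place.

26.1 m

With a 0.0004° grid the true value lies within half a step, ±0.0004°/2 = ±0.0002°, of the stored one.
North–south component: 0.0002° × 111300 = 22.26 m.
E–W at 51.946°: 0.0002° × 111300 × cos 51.946° = 0.0002 × 111300 × 0.6164 ≈ 13.7212 m.
The two errors are perpendicular, so the maximum displacement is √(22.26² + 13.7212²) ≈ 26.1491 m.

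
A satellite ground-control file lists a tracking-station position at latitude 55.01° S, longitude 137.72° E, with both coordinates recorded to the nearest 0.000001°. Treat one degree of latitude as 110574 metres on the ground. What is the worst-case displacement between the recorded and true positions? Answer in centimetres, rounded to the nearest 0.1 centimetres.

Rounding to 6 decimal places leaves each coordinate within ±5e-07° of the true value.
North–south component: 5e-07° × 110574 = 0.055287 m.
East–west component at 55.01°: 5e-07° × 110574 × cos 55.01° ≈ 5e-07 × 63406.8 ≈ 0.0317034 m.
Combining orthogonally: (0.055287² + 0.0317034²)^½ ≈ 0.0637319 m.
That is 0.0637319 m = 6.3732 cm.

6.4 centimetres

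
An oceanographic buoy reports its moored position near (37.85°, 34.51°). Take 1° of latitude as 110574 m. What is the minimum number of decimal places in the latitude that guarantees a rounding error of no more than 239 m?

One degree of latitude covers 110574 m.
With N decimal places the half-ulp bound is 0.5·10⁻ᴺ°, or 0.5·10⁻ᴺ × 110574 m on the ground.
Need 0.5 × 110574 × 10⁻ᴺ ≤ 239 → 10⁻ᴺ ≤ 4.323e-03, so N ≥ 2.36.
N = 2 would give 553 m (too coarse); N = 3 gives 55.3 m ≤ 239 m.

3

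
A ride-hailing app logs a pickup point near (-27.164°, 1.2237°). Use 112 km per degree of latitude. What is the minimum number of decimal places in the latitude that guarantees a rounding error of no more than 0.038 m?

7 decimal places

One degree of latitude covers 112000 m.
Rounding to N decimal places gives at most 0.5 × 10⁻ᴺ degrees of error, i.e. 0.5 × 10⁻ᴺ × 112000 m.
Setting 56000 × 10⁻ᴺ ≤ 0.038 gives 10ᴺ ≥ 1.474e+06, i.e. N ≥ 6.17.
N = 6 would give 0.056 m (too coarse); N = 7 gives 0.0056 m ≤ 0.038 m.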